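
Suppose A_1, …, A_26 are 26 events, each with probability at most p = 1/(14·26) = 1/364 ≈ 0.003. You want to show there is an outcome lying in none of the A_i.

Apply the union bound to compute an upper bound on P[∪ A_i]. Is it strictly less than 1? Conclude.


Union bound: P[∪_{i=1}^{26} A_i] ≤ Σ_i P[A_i] ≤ 26·p = 26·(1/364) = 1/14.
Numerically: 1/14 ≈ 0.071.
Is 1/14 < 1? YES.
Since P[∪ A_i] ≤ 1/14 < 1, the complement has P[∩ A_i^c] ≥ 1 − 1/14 = 13/14 > 0, so some outcome avoids every A_i.

26·p = 1/14 ≈ 0.071; existence CERTIFIED by the union bound.


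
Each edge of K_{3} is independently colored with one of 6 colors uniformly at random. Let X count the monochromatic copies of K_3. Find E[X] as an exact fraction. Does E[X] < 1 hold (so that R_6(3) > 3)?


E[X] = C(3, 3) · 6^{1 − 3} = 1 · 6^{−2} = 1/36.
As a reduced fraction: E[X] = 1/36 ≈ 0.0278.
Is E[X] < 1? YES.
Since E[X] < 1, there exists a 6-coloring of K_{3} with no monochromatic K_3; hence R_6(3) > 3.

E[X] = 1/36 ≈ 0.0278; E[X] < 1, so R_6(3) > 3.


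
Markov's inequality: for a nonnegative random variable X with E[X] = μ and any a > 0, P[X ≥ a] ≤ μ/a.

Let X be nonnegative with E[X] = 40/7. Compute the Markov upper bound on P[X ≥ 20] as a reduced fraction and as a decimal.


μ = E[X] = 40/7, a = 20.
Markov: P[X ≥ 20] ≤ μ/a = (40/7)/20 = 2/7.
Numerically: ≈ 0.2857.
(Since a = 20 > μ = 5.7143, the bound 2/7 is < 1 and informative.)

P[X ≥ 20] ≤ 2/7 ≈ 0.2857.


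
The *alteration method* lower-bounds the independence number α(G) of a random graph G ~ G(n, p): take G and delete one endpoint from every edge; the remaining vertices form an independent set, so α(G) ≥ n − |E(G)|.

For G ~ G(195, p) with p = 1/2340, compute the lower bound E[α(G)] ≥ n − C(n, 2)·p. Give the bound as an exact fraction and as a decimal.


E[|E(G)|] = C(195, 2)·p = 18915 · (1/2340) = 97/12.
E[α(G)] ≥ n − E[|E(G)|] = 195 − 97/12 = 2243/12.
Numerically: ≈ 186.91667.
(This is only a lower bound; the true E[α(G)] may be larger.)

E[α(G)] ≥ 2243/12 ≈ 186.91667.


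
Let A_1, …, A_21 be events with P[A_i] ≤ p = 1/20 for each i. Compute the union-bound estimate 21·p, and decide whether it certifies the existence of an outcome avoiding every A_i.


Union bound: P[∪_{i=1}^{21} A_i] ≤ Σ_i P[A_i] ≤ 21·p = 21·(1/20) = 21/20.
Numerically: 21/20 ≈ 1.050.
Is 21/20 < 1? NO.
Since the bound 21/20 is ≥ 1, the union bound is uninformative here; it does NOT by itself certify existence.

21·p = 21/20 ≈ 1.050; existence NOT certified by the union bound.


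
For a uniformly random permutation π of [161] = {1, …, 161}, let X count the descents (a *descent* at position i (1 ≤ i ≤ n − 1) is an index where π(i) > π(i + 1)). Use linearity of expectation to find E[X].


Write X = Σ X_I over i = 1, …, 160, with X_I the indicator of one descent.
There are 160 indicators.
For each fixed i, the pair (π(i), π(i+1)) is a uniformly random ordered pair of distinct values from {1, …, 161}; by symmetry P[π(i) > π(i+1)] = 1/2.
By linearity: E[X] = 160 · (1/2) = (161 − 1) · (1/2) = 80 ≈ 80.000.

E[X] = 80 = 80.000.


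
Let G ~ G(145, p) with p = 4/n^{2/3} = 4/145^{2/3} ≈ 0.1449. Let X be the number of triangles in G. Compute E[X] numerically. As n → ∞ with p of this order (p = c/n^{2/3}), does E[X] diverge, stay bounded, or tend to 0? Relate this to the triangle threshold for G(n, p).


Number of potential triangles: C(145, 3) = 497640.
Each occurs with probability p³ ≈ (0.1449)³ ≈ 3.043995e-03.
By linearity: E[X] = C(145, 3)·p³ ≈ 497640 · 3.043995e-03 ≈ 1514.8138.
Since α = 2/3 < 1, p = c/n^{2/3} ≫ 1/n is above the triangle threshold p ~ 1/n. Asymptotically E[X] ~ (c³/6)·n^{3(1−α)} = (4³/6)·n^{1} → ∞; triangles are abundant w.h.p.

E[X] ≈ 1514.8138; in regime p = Θ(1/n^{2/3}) E[X] diverges (above the triangle threshold p ~ 1/n).


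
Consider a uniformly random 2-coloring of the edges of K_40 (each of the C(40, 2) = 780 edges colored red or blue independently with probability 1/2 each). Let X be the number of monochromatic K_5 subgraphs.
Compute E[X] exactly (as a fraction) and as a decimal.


Let X = Σ_S X_S over the C(40, 5) = 658008 subsets S of size 5, where X_S = 1 if the K_5 on S is monochromatic.
For a fixed S, the K_5 on S has C(5, 2) = 10 edges. P[all 10 edges red] = (1/2)^10, and likewise for blue, so P[monochromatic] = 2·(1/2)^10 = 2^{1 − 10} = 1/512.
Summing: E[X] = C(40, 5) · 2^{1 − 10} = 658008 · 1/512 = 82251/64.
Numerically: E[X] ≈ 1285.171875.

E[X] = C(40,5)·2^(1−C(5,2)) = 82251/64 ≈ 1285.171875.


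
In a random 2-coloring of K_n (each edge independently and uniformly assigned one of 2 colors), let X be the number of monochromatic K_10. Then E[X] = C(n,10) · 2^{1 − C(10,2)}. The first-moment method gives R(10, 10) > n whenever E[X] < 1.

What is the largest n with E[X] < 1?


We need C(n, 10) · 2^{1 − 45} < 1, i.e. C(n, 10) < 2^{45 − 1} = 17592186044416.
Check values of n near the boundary:
  n = 97: C(97, 10) = 12576469727536; 12576469727536 < 17592186044416? YES
  n = 98: C(98, 10) = 14005614014756; 14005614014756 < 17592186044416? YES
  n = 99: C(99, 10) = 15579278510796; 15579278510796 < 17592186044416? YES
  n = 100: C(100, 10) = 17310309456440; 17310309456440 < 17592186044416? YES
  n = 101: C(101, 10) = 19212541264840; 19212541264840 < 17592186044416? NO
The largest n with C(n, 10) < 17592186044416 is n = 100 (where E[X] = 2163788682055/2199023255552 ≈ 0.983977). Hence R(10, 10) > 100, i.e. R(10, 10) ≥ 101.

Largest n = 100; hence R(10, 10) > 100.


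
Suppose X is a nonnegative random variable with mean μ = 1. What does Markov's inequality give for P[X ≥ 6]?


μ = E[X] = 1, a = 6.
Markov: P[X ≥ 6] ≤ μ/a = (1)/6 = 1/6.
Numerically: ≈ 0.167.
(Since a = 6 > μ = 1.000, the bound 1/6 is < 1 and informative.)

P[X ≥ 6] ≤ 1/6 ≈ 0.167.


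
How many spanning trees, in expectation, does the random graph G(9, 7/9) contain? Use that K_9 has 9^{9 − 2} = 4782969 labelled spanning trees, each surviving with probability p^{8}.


K_9 has 9^{9 − 2} = 4782969 labelled spanning trees.
For each such spanning tree H, let X_H = 1 if all 8 edges of H are present in G. Then P[X_H = 1] = p^{8} = (7/9)^{8} = 5764801/43046721.
By linearity of expectation: E[X] = Σ_H E[X_H] = 4782969 · p^{8} = 4782969 · 5764801/43046721 = 5764801/9.
Numerically: E[X] ≈ 6.41e+05.

E[X] = 4782969 · (7/9)^{8} = 5764801/9 ≈ 6.41e+05.


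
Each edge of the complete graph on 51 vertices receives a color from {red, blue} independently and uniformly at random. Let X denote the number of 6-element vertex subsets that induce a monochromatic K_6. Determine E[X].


Let X = Σ_S X_S over the C(51, 6) = 18009460 subsets S of size 6, where X_S = 1 if the K_6 on S is monochromatic.
For a fixed S, the K_6 on S has C(6, 2) = 15 edges. P[all 15 edges red] = (1/2)^15, and likewise for blue, so P[monochromatic] = 2·(1/2)^15 = 2^{1 − 15} = 1/16384.
By linearity of expectation: E[X] = C(51, 6) · 2^{1 − 15} = 18009460 · 1/16384 = 4502365/4096.
Numerically: E[X] ≈ 1099.21021.

E[X] = C(51,6)·2^(1−C(6,2)) = 4502365/4096 ≈ 1099.21021.


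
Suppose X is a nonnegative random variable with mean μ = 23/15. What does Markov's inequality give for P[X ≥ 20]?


μ = E[X] = 23/15, a = 20.
Markov: P[X ≥ 20] ≤ μ/a = (23/15)/20 = 23/300.
Numerically: ≈ 0.0767.
(Since a = 20 > μ = 1.5333, the bound 23/300 is < 1 and informative.)

P[X ≥ 20] ≤ 23/300 ≈ 0.0767.


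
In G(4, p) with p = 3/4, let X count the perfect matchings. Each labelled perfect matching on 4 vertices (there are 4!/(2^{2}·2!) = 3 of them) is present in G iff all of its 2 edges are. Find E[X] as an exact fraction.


K_4 has 4!/(2^{2}·2!) = 3 labelled perfect matchings.
For each such perfect matching H, let X_H = 1 if all 2 edges of H are present in G. Then P[X_H = 1] = p^{2} = (3/4)^{2} = 9/16.
By linearity: E[X] = Σ_H E[X_H] = 3 · p^{2} = 3 · 9/16 = 27/16.
Numerically: E[X] ≈ 1.6875.

E[X] = 3 · (3/4)^{2} = 27/16 ≈ 1.6875.


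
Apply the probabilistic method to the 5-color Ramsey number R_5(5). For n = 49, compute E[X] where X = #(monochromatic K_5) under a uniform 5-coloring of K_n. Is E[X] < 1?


E[X] = C(49, 5) · 5^{1 − 10} = 1906884 · 5^{−9} = 1906884/1953125.
As a reduced fraction: E[X] = 1906884/1953125 ≈ 0.976.
Is E[X] < 1? YES.
Since E[X] < 1, there exists a 5-coloring of K_{49} with no monochromatic K_5; hence R_5(5) > 49.

E[X] = 1906884/1953125 ≈ 0.976; E[X] < 1, so R_5(5) > 49.


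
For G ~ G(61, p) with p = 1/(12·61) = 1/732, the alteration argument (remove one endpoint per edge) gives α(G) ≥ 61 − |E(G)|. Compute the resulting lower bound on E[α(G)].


E[|E(G)|] = C(61, 2)·p = 1830 · (1/732) = 5/2.
E[α(G)] ≥ n − E[|E(G)|] = 61 − 5/2 = 117/2.
Numerically: ≈ 58.5000.
(This is only a lower bound; the true E[α(G)] may be larger.)

E[α(G)] ≥ 117/2 ≈ 58.5000.


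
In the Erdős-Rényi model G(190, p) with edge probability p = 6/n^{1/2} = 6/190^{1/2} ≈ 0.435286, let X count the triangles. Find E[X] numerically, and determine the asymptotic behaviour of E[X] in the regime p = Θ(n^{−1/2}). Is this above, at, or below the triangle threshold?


Number of potential triangles: C(190, 3) = 1125180.
Each occurs with probability p³ ≈ (0.435286)³ ≈ 8.24751947e-02.
By linearity: E[X] = C(190, 3)·p³ ≈ 1125180 · 8.24751947e-02 ≈ 92799.439628.
Since α = 1/2 < 1, p = c/n^{1/2} ≫ 1/n is above the triangle threshold p ~ 1/n. Asymptotically E[X] ~ (c³/6)·n^{3(1−α)} = (6³/6)·n^{1.5} → ∞; triangles are abundant w.h.p.

E[X] ≈ 92799.439628; in regime p = Θ(1/n^{1/2}) E[X] diverges (above the triangle threshold p ~ 1/n).


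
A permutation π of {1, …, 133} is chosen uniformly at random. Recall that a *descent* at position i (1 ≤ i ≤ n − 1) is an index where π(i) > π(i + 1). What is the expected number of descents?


Write X = Σ X_I over i = 1, …, 132, with X_I the indicator of one descent.
There are 132 indicators.
For each fixed i, the pair (π(i), π(i+1)) is a uniformly random ordered pair of distinct values from {1, …, 133}; by symmetry P[π(i) > π(i+1)] = 1/2.
By linearity: E[X] = 132 · (1/2) = (133 − 1) · (1/2) = 66 ≈ 66.00000.

E[X] = 66 = 66.00000.


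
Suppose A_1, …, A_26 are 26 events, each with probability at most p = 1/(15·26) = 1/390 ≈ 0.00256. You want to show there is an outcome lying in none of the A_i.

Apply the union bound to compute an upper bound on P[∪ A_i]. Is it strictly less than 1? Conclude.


Union bound: P[∪_{i=1}^{26} A_i] ≤ Σ_i P[A_i] ≤ 26·p = 26·(1/390) = 1/15.
Numerically: 1/15 ≈ 0.06667.
Is 1/15 < 1? YES.
Since P[∪ A_i] ≤ 1/15 < 1, the complement has P[∩ A_i^c] ≥ 1 − 1/15 = 14/15 > 0, so some outcome avoids every A_i.

26·p = 1/15 ≈ 0.06667; existence CERTIFIED by the union bound.


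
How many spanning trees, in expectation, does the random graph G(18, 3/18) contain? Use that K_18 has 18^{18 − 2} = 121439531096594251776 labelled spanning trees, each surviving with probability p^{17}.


K_18 has 18^{18 − 2} = 121439531096594251776 labelled spanning trees.
For each such spanning tree H, let X_H = 1 if all 17 edges of H are present in G. Then P[X_H = 1] = p^{17} = (1/6)^{17} = 1/16926659444736.
Summing the indicators: E[X] = Σ_H E[X_H] = 121439531096594251776 · p^{17} = 121439531096594251776 · 1/16926659444736 = 14348907/2.
Numerically: E[X] ≈ 7.17e+06.

E[X] = 121439531096594251776 · (1/6)^{17} = 14348907/2 ≈ 7.17e+06.


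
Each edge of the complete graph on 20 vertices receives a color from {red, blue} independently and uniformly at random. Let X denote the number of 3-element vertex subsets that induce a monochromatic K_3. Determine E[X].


Let X = Σ_S X_S over the C(20, 3) = 1140 subsets S of size 3, where X_S = 1 if the K_3 on S is monochromatic.
For a fixed S, the K_3 on S has C(3, 2) = 3 edges. P[all 3 edges red] = (1/2)^3, and likewise for blue, so P[monochromatic] = 2·(1/2)^3 = 2^{1 − 3} = 1/4.
Summing: E[X] = C(20, 3) · 2^{1 − 3} = 1140 · 1/4 = 285.
Numerically: E[X] ≈ 285.0000.

E[X] = C(20,3)·2^(1−C(3,2)) = 285 ≈ 285.0000.


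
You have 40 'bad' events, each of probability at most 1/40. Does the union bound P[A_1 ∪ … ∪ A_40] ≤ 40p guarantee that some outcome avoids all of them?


Union bound: P[∪_{i=1}^{40} A_i] ≤ Σ_i P[A_i] ≤ 40·p = 40·(1/40) = 1.
Numerically: 1 ≈ 1.0000.
Is 1 < 1? NO.
Since the bound 1 is ≥ 1, the union bound is uninformative here; it does NOT by itself certify existence.

40·p = 1 ≈ 1.0000; existence NOT certified by the union bound.


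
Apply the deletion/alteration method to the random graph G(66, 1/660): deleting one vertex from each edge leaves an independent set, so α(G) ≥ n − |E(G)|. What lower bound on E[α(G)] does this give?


E[|E(G)|] = C(66, 2)·p = 2145 · (1/660) = 13/4.
E[α(G)] ≥ n − E[|E(G)|] = 66 − 13/4 = 251/4.
Numerically: ≈ 62.7500.
(This is only a lower bound; the true E[α(G)] may be larger.)

E[α(G)] ≥ 251/4 ≈ 62.7500.


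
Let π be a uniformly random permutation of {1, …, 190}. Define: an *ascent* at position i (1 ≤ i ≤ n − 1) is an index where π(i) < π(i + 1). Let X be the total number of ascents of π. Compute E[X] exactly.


Write X = Σ X_I over i = 1, …, 189, with X_I the indicator of one ascent.
There are 189 indicators.
For each fixed i, the pair (π(i), π(i+1)) is a uniformly random ordered pair of distinct values from {1, …, 190}; by symmetry P[π(i) < π(i+1)] = 1/2.
By linearity: E[X] = 189 · (1/2) = (190 − 1) · (1/2) = 189/2 ≈ 94.50000.

E[X] = 189/2 = 94.50000.


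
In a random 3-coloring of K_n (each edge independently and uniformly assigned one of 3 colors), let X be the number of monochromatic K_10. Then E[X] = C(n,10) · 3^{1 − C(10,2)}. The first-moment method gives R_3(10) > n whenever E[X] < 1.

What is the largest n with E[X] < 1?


We need C(n, 10) · 3^{1 − 45} < 1, i.e. C(n, 10) < 3^{45 − 1} = 984770902183611232881.
Check values of n near the boundary:
  n = 571: C(571, 10) = 937951290893172842001; 937951290893172842001 < 984770902183611232881? YES
  n = 572: C(572, 10) = 954640815642161682606; 954640815642161682606 < 984770902183611232881? YES
  n = 573: C(573, 10) = 971597135635805762226; 971597135635805762226 < 984770902183611232881? YES
  n = 574: C(574, 10) = 988824035203816502691; 988824035203816502691 < 984770902183611232881? NO
  n = 575: C(575, 10) = 1006325345561406175305; 1006325345561406175305 < 984770902183611232881? NO
  n = 576: C(576, 10) = 1024104945306307344480; 1024104945306307344480 < 984770902183611232881? NO
The largest n with C(n, 10) < 984770902183611232881 is n = 573 (where E[X] = 35985079097622435638/36472996377170786403 ≈ 0.987). Hence R_3(10) > 573, i.e. R_3(10) ≥ 574.

Largest n = 573; hence R_3(10) > 573.


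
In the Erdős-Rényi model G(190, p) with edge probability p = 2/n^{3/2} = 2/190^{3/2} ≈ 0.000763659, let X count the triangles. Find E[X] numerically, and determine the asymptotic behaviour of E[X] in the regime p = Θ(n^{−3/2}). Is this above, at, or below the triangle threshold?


Number of potential triangles: C(190, 3) = 1125180.
Each occurs with probability p³ ≈ (0.000763659)³ ≈ 4.45347258e-10.
By linearity: E[X] = C(190, 3)·p³ ≈ 1125180 · 4.45347258e-10 ≈ 0.000501.
Since α = 3/2 > 1, p = c/n^{3/2} = o(1/n) is below the triangle threshold p ~ 1/n. Asymptotically E[X] ~ (c³/6)·n^{3(1−α)} = (2³/6)·n^{-1.5} → 0, so by Markov's inequality G has no triangles w.h.p.

E[X] ≈ 0.000501; in regime p = Θ(1/n^{3/2}) E[X] tends to 0 (below the triangle threshold p ~ 1/n).


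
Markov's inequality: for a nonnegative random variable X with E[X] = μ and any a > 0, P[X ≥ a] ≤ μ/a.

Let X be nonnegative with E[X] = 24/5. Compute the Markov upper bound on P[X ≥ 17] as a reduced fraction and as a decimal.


μ = E[X] = 24/5, a = 17.
Markov: P[X ≥ 17] ≤ μ/a = (24/5)/17 = 24/85.
Numerically: ≈ 0.28235.
(Since a = 17 > μ = 4.80000, the bound 24/85 is < 1 and informative.)

P[X ≥ 17] ≤ 24/85 ≈ 0.28235.


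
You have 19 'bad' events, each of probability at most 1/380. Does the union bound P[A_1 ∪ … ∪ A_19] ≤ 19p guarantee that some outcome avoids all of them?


Union bound: P[∪_{i=1}^{19} A_i] ≤ Σ_i P[A_i] ≤ 19·p = 19·(1/380) = 1/20.
Numerically: 1/20 ≈ 0.0500.
Is 1/20 < 1? YES.
Since P[∪ A_i] ≤ 1/20 < 1, the complement has P[∩ A_i^c] ≥ 1 − 1/20 = 19/20 > 0, so some outcome avoids every A_i.

19·p = 1/20 ≈ 0.0500; existence CERTIFIED by the union bound.


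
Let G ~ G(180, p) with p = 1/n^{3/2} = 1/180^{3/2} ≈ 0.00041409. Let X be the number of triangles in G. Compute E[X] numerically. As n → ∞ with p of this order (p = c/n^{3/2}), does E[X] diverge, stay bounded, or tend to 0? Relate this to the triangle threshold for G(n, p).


Number of potential triangles: C(180, 3) = 955860.
Each occurs with probability p³ ≈ (0.00041409)³ ≈ 7.1002514e-11.
By linearity: E[X] = C(180, 3)·p³ ≈ 955860 · 7.1002514e-11 ≈ 0.00007.
Since α = 3/2 > 1, p = c/n^{3/2} = o(1/n) is below the triangle threshold p ~ 1/n. Asymptotically E[X] ~ (c³/6)·n^{3(1−α)} = (1³/6)·n^{-1.5} → 0, so by Markov's inequality G has no triangles w.h.p.

E[X] ≈ 0.00007; in regime p = Θ(1/n^{3/2}) E[X] tends to 0 (below the triangle threshold p ~ 1/n).


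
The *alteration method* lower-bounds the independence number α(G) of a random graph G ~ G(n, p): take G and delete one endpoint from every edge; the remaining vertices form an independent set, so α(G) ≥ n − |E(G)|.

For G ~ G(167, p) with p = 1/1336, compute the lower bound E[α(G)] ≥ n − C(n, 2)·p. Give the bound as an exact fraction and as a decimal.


E[|E(G)|] = C(167, 2)·p = 13861 · (1/1336) = 83/8.
E[α(G)] ≥ n − E[|E(G)|] = 167 − 83/8 = 1253/8.
Numerically: ≈ 156.62500.
(This is only a lower bound; the true E[α(G)] may be larger.)

E[α(G)] ≥ 1253/8 ≈ 156.62500.


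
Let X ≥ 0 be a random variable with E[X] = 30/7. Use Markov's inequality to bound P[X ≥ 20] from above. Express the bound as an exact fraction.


μ = E[X] = 30/7, a = 20.
Markov: P[X ≥ 20] ≤ μ/a = (30/7)/20 = 3/14.
Numerically: ≈ 0.214286.
(Since a = 20 > μ = 4.285714, the bound 3/14 is < 1 and informative.)

P[X ≥ 20] ≤ 3/14 ≈ 0.214286.


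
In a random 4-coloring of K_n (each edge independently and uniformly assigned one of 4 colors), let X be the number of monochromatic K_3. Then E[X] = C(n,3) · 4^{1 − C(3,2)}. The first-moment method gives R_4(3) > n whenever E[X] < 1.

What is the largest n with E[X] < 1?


We need C(n, 3) · 4^{1 − 3} < 1, i.e. C(n, 3) < 4^{3 − 1} = 16.
Check values of n near the boundary:
  n = 3: C(3, 3) = 1; 1 < 16? YES
  n = 4: C(4, 3) = 4; 4 < 16? YES
  n = 5: C(5, 3) = 10; 10 < 16? YES
  n = 6: C(6, 3) = 20; 20 < 16? NO
The largest n with C(n, 3) < 16 is n = 5 (where E[X] = 5/8 ≈ 0.6250). Hence R_4(3) > 5, i.e. R_4(3) ≥ 6.

Largest n = 5; hence R_4(3) > 5.


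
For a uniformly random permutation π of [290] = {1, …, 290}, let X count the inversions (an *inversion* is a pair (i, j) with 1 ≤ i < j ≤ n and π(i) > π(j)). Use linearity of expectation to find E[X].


Write X = Σ X_I over the C(290, 2) = 41905 pairs i < j, with X_I the indicator of one inversion.
There are 41905 indicators.
For each fixed pair i < j, the values π(i) and π(j) are two distinct elements of {1, …, 290} in uniformly random order; by symmetry P[π(i) > π(j)] = 1/2.
By linearity: E[X] = 41905 · (1/2) = C(290, 2) · (1/2) = 41905/2 = 41905/2 ≈ 20952.50000.

E[X] = 41905/2 = 20952.50000.


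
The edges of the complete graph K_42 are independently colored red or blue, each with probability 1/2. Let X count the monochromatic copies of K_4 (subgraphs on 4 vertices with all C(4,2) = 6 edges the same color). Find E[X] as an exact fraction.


Let X = Σ_S X_S over the C(42, 4) = 111930 subsets S of size 4, where X_S = 1 if the K_4 on S is monochromatic.
For a fixed S, the K_4 on S has C(4, 2) = 6 edges. P[all 6 edges red] = (1/2)^6, and likewise for blue, so P[monochromatic] = 2·(1/2)^6 = 2^{1 − 6} = 1/32.
By linearity: E[X] = C(42, 4) · 2^{1 − 6} = 111930 · 1/32 = 55965/16.
Numerically: E[X] ≈ 3497.812.

E[X] = C(42,4)·2^(1−C(4,2)) = 55965/16 ≈ 3497.812.


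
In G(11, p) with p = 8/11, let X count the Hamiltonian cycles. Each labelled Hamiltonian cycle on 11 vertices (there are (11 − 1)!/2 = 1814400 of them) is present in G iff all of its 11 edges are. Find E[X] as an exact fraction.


K_11 has (11 − 1)!/2 = 1814400 labelled Hamiltonian cycles.
For each such Hamiltonian cycle H, let X_H = 1 if all 11 edges of H are present in G. Then P[X_H = 1] = p^{11} = (8/11)^{11} = 8589934592/285311670611.
By linearity: E[X] = Σ_H E[X_H] = 1814400 · p^{11} = 1814400 · 8589934592/285311670611 = 15585577323724800/285311670611.
Numerically: E[X] ≈ 5.46e+04.

E[X] = 1814400 · (8/11)^{11} = 15585577323724800/285311670611 ≈ 5.46e+04.


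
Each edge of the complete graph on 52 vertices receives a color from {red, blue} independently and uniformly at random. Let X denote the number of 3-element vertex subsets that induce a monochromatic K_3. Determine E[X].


Let X = Σ_S X_S over the C(52, 3) = 22100 subsets S of size 3, where X_S = 1 if the K_3 on S is monochromatic.
For a fixed S, the K_3 on S has C(3, 2) = 3 edges. P[all 3 edges red] = (1/2)^3, and likewise for blue, so P[monochromatic] = 2·(1/2)^3 = 2^{1 − 3} = 1/4.
By linearity of expectation: E[X] = C(52, 3) · 2^{1 − 3} = 22100 · 1/4 = 5525.
Numerically: E[X] ≈ 5525.000.

E[X] = C(52,3)·2^(1−C(3,2)) = 5525 ≈ 5525.000.


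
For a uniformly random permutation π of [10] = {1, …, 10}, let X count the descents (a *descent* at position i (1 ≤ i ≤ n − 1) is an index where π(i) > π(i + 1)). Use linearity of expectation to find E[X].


Write X = Σ X_I over i = 1, …, 9, with X_I the indicator of one descent.
There are 9 indicators.
For each fixed i, the pair (π(i), π(i+1)) is a uniformly random ordered pair of distinct values from {1, …, 10}; by symmetry P[π(i) > π(i+1)] = 1/2.
By linearity: E[X] = 9 · (1/2) = (10 − 1) · (1/2) = 9/2 ≈ 4.500.

E[X] = 9/2 = 4.500.


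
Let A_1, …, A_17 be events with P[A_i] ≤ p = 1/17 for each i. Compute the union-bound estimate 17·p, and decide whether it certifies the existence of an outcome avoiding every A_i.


Union bound: P[∪_{i=1}^{17} A_i] ≤ Σ_i P[A_i] ≤ 17·p = 17·(1/17) = 1.
Numerically: 1 ≈ 1.0000000.
Is 1 < 1? NO.
Since the bound 1 is ≥ 1, the union bound is uninformative here; it does NOT by itself certify existence.

17·p = 1 ≈ 1.0000000; existence NOT certified by the union bound.


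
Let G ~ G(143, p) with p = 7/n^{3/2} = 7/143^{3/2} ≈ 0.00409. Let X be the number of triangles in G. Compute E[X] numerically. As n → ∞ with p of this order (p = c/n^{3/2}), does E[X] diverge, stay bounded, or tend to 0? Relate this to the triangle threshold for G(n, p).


Number of potential triangles: C(143, 3) = 477191.
Each occurs with probability p³ ≈ (0.00409)³ ≈ 6.85933e-08.
By linearity: E[X] = C(143, 3)·p³ ≈ 477191 · 6.85933e-08 ≈ 0.033.
Since α = 3/2 > 1, p = c/n^{3/2} = o(1/n) is below the triangle threshold p ~ 1/n. Asymptotically E[X] ~ (c³/6)·n^{3(1−α)} = (7³/6)·n^{-1.5} → 0, so by Markov's inequality G has no triangles w.h.p.

E[X] ≈ 0.033; in regime p = Θ(1/n^{3/2}) E[X] tends to 0 (below the triangle threshold p ~ 1/n).


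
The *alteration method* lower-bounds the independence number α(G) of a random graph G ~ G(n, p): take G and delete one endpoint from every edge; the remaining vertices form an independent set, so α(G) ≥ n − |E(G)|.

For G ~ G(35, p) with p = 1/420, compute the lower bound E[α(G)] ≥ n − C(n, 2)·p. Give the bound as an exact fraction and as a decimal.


E[|E(G)|] = C(35, 2)·p = 595 · (1/420) = 17/12.
E[α(G)] ≥ n − E[|E(G)|] = 35 − 17/12 = 403/12.
Numerically: ≈ 33.583.
(This is only a lower bound; the true E[α(G)] may be larger.)

E[α(G)] ≥ 403/12 ≈ 33.583.


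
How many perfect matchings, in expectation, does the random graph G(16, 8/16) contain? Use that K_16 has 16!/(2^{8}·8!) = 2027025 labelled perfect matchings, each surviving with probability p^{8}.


K_16 has 16!/(2^{8}·8!) = 2027025 labelled perfect matchings.
For each such perfect matching H, let X_H = 1 if all 8 edges of H are present in G. Then P[X_H = 1] = p^{8} = (1/2)^{8} = 1/256.
By linearity of expectation: E[X] = Σ_H E[X_H] = 2027025 · p^{8} = 2027025 · 1/256 = 2027025/256.
Numerically: E[X] ≈ 7918.07.

E[X] = 2027025 · (1/2)^{8} = 2027025/256 ≈ 7918.07.


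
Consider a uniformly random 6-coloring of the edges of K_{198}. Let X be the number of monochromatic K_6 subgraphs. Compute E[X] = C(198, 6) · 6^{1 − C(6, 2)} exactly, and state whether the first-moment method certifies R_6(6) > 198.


E[X] = C(198, 6) · 6^{1 − 15} = 77526225777 · 6^{−14} = 77526225777/78364164096.
As a reduced fraction: E[X] = 25842075259/26121388032 ≈ 0.9893071.
Is E[X] < 1? YES.
Since E[X] < 1, there exists a 6-coloring of K_{198} with no monochromatic K_6; hence R_6(6) > 198.

E[X] = 25842075259/26121388032 ≈ 0.9893071; E[X] < 1, so R_6(6) > 198.


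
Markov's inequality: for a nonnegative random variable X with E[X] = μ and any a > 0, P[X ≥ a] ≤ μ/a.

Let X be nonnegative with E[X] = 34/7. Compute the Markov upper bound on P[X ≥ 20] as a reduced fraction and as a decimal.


μ = E[X] = 34/7, a = 20.
Markov: P[X ≥ 20] ≤ μ/a = (34/7)/20 = 17/70.
Numerically: ≈ 0.24286.
(Since a = 20 > μ = 4.85714, the bound 17/70 is < 1 and informative.)

P[X ≥ 20] ≤ 17/70 ≈ 0.24286.


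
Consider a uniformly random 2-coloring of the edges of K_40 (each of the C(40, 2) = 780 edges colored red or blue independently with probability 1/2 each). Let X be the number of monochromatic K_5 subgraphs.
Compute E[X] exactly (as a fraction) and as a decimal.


Let X = Σ_S X_S over the C(40, 5) = 658008 subsets S of size 5, where X_S = 1 if the K_5 on S is monochromatic.
For a fixed S, the K_5 on S has C(5, 2) = 10 edges. P[all 10 edges red] = (1/2)^10, and likewise for blue, so P[monochromatic] = 2·(1/2)^10 = 2^{1 − 10} = 1/512.
Summing: E[X] = C(40, 5) · 2^{1 − 10} = 658008 · 1/512 = 82251/64.
Numerically: E[X] ≈ 1285.171875.

E[X] = C(40,5)·2^(1−C(5,2)) = 82251/64 ≈ 1285.171875.


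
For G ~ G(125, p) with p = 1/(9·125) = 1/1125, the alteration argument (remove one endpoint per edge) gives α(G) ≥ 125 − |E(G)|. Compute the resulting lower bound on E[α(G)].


E[|E(G)|] = C(125, 2)·p = 7750 · (1/1125) = 62/9.
E[α(G)] ≥ n − E[|E(G)|] = 125 − 62/9 = 1063/9.
Numerically: ≈ 118.11111.
(This is only a lower bound; the true E[α(G)] may be larger.)

E[α(G)] ≥ 1063/9 ≈ 118.11111.


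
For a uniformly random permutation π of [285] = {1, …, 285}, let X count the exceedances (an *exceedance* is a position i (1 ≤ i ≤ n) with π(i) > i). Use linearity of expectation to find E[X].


Write X = Σ_{i=1}^{285} X_i, where X_i = 1_{π(i) > i}.
For each fixed i, π(i) is uniform over {1, …, 285} (marginal of a uniform permutation), so P[π(i) > i] = (n − i)/n. Summing: Σ_{i=1}^{285} (n − i)/n = (0 + 1 + … + 284)/285 = 285(285 − 1)/(2·285) = (285 − 1)/2.
Hence E[X] = Σ_{i=1}^{285} (285 − i)/285 = 142 ≈ 142.00000.

E[X] = 142 = 142.00000.


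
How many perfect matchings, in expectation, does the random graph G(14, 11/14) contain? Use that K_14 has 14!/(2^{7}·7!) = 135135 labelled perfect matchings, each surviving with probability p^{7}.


K_14 has 14!/(2^{7}·7!) = 135135 labelled perfect matchings.
For each such perfect matching H, let X_H = 1 if all 7 edges of H are present in G. Then P[X_H = 1] = p^{7} = (11/14)^{7} = 19487171/105413504.
By linearity of expectation: E[X] = Σ_H E[X_H] = 135135 · p^{7} = 135135 · 19487171/105413504 = 376199836155/15059072.
Numerically: E[X] ≈ 24982.

E[X] = 135135 · (11/14)^{7} = 376199836155/15059072 ≈ 24982.


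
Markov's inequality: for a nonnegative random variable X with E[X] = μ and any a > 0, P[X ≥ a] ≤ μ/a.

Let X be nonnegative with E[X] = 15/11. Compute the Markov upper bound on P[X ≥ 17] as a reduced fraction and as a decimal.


μ = E[X] = 15/11, a = 17.
Markov: P[X ≥ 17] ≤ μ/a = (15/11)/17 = 15/187.
Numerically: ≈ 0.08021.
(Since a = 17 > μ = 1.36364, the bound 15/187 is < 1 and informative.)

P[X ≥ 17] ≤ 15/187 ≈ 0.08021.


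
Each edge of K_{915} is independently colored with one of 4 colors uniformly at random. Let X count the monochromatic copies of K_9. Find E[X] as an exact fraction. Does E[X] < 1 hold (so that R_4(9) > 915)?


E[X] = C(915, 9) · 4^{1 − 36} = 1190931166636537885130 · 4^{−35} = 1190931166636537885130/1180591620717411303424.
As a reduced fraction: E[X] = 595465583318268942565/590295810358705651712 ≈ 1.0087579.
Is E[X] < 1? NO.
Since E[X] ≥ 1, the first-moment bound is inconclusive at n = 915; it does NOT by itself certify R_4(9) > 915.

E[X] = 595465583318268942565/590295810358705651712 ≈ 1.0087579; E[X] ≥ 1; first-moment method inconclusive here.


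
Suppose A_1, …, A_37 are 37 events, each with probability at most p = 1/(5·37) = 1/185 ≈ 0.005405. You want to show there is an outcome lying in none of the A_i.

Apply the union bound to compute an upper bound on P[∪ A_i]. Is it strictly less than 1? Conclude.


Union bound: P[∪_{i=1}^{37} A_i] ≤ Σ_i P[A_i] ≤ 37·p = 37·(1/185) = 1/5.
Numerically: 1/5 ≈ 0.200000.
Is 1/5 < 1? YES.
Since P[∪ A_i] ≤ 1/5 < 1, the complement has P[∩ A_i^c] ≥ 1 − 1/5 = 4/5 > 0, so some outcome avoids every A_i.

37·p = 1/5 ≈ 0.200000; existence CERTIFIED by the union bound.


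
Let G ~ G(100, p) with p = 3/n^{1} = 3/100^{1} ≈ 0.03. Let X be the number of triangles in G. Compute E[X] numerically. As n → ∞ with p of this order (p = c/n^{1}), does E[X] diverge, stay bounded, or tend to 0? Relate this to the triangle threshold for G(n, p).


Number of potential triangles: C(100, 3) = 161700.
Each occurs with probability p³ ≈ (0.03)³ ≈ 2.7000000e-05.
By linearity: E[X] = C(100, 3)·p³ ≈ 161700 · 2.7000000e-05 ≈ 4.36590.
Here α = 1, so p = 3/n is exactly at the triangle threshold p ~ 1/n. Asymptotically E[X] → c³/6 = 3³/6 = 9/2 ≈ 4.50000, a bounded constant. In this regime the triangle count is asymptotically Poisson(c³/6).

E[X] ≈ 4.36590; in regime p = Θ(1/n^{1}) E[X] stays bounded (at the triangle threshold p ~ 1/n).


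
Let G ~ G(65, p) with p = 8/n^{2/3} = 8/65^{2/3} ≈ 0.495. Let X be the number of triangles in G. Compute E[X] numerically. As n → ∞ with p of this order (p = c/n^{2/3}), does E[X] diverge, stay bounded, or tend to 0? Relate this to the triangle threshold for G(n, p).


Number of potential triangles: C(65, 3) = 43680.
Each occurs with probability p³ ≈ (0.495)³ ≈ 1.21183e-01.
By linearity: E[X] = C(65, 3)·p³ ≈ 43680 · 1.21183e-01 ≈ 5293.292.
Since α = 2/3 < 1, p = c/n^{2/3} ≫ 1/n is above the triangle threshold p ~ 1/n. Asymptotically E[X] ~ (c³/6)·n^{3(1−α)} = (8³/6)·n^{1} → ∞; triangles are abundant w.h.p.

E[X] ≈ 5293.292; in regime p = Θ(1/n^{2/3}) E[X] diverges (above the triangle threshold p ~ 1/n).


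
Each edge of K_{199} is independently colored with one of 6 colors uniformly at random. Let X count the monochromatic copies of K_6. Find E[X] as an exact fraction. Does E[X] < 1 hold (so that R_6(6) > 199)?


E[X] = C(199, 6) · 6^{1 − 15} = 79936367511 · 6^{−14} = 79936367511/78364164096.
As a reduced fraction: E[X] = 26645455837/26121388032 ≈ 1.020063.
Is E[X] < 1? NO.
Since E[X] ≥ 1, the first-moment bound is inconclusive at n = 199; it does NOT by itself certify R_6(6) > 199.

E[X] = 26645455837/26121388032 ≈ 1.020063; E[X] ≥ 1; first-moment method inconclusive here.


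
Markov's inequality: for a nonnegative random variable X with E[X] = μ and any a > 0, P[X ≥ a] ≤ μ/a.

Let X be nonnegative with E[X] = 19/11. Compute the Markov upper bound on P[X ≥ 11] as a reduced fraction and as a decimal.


μ = E[X] = 19/11, a = 11.
Markov: P[X ≥ 11] ≤ μ/a = (19/11)/11 = 19/121.
Numerically: ≈ 0.1570.
(Since a = 11 > μ = 1.7273, the bound 19/121 is < 1 and informative.)

P[X ≥ 11] ≤ 19/121 ≈ 0.1570.


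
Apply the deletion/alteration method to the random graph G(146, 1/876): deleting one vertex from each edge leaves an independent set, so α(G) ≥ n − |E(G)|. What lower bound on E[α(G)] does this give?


E[|E(G)|] = C(146, 2)·p = 10585 · (1/876) = 145/12.
E[α(G)] ≥ n − E[|E(G)|] = 146 − 145/12 = 1607/12.
Numerically: ≈ 133.9167.
(This is only a lower bound; the true E[α(G)] may be larger.)

E[α(G)] ≥ 1607/12 ≈ 133.9167.


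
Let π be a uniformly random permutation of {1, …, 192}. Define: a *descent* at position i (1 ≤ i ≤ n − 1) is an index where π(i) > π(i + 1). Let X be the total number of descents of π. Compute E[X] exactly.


Write X = Σ X_I over i = 1, …, 191, with X_I the indicator of one descent.
There are 191 indicators.
For each fixed i, the pair (π(i), π(i+1)) is a uniformly random ordered pair of distinct values from {1, …, 192}; by symmetry P[π(i) > π(i+1)] = 1/2.
By linearity: E[X] = 191 · (1/2) = (192 − 1) · (1/2) = 191/2 ≈ 95.5000.

E[X] = 191/2 = 95.5000.


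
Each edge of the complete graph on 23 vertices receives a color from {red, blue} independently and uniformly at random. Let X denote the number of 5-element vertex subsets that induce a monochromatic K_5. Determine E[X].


Let X = Σ_S X_S over the C(23, 5) = 33649 subsets S of size 5, where X_S = 1 if the K_5 on S is monochromatic.
For a fixed S, the K_5 on S has C(5, 2) = 10 edges. P[all 10 edges red] = (1/2)^10, and likewise for blue, so P[monochromatic] = 2·(1/2)^10 = 2^{1 − 10} = 1/512.
By linearity: E[X] = C(23, 5) · 2^{1 − 10} = 33649 · 1/512 = 33649/512.
Numerically: E[X] ≈ 65.721.

E[X] = C(23,5)·2^(1−C(5,2)) = 33649/512 ≈ 65.721.


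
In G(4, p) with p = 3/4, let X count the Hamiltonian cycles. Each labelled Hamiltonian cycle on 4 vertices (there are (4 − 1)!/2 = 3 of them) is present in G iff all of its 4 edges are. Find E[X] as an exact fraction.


K_4 has (4 − 1)!/2 = 3 labelled Hamiltonian cycles.
For each such Hamiltonian cycle H, let X_H = 1 if all 4 edges of H are present in G. Then P[X_H = 1] = p^{4} = (3/4)^{4} = 81/256.
By linearity of expectation: E[X] = Σ_H E[X_H] = 3 · p^{4} = 3 · 81/256 = 243/256.
Numerically: E[X] ≈ 0.949219.

E[X] = 3 · (3/4)^{4} = 243/256 ≈ 0.949219.


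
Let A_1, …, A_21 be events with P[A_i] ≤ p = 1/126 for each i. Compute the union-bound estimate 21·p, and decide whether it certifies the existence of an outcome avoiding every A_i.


Union bound: P[∪_{i=1}^{21} A_i] ≤ Σ_i P[A_i] ≤ 21·p = 21·(1/126) = 1/6.
Numerically: 1/6 ≈ 0.166667.
Is 1/6 < 1? YES.
Since P[∪ A_i] ≤ 1/6 < 1, the complement has P[∩ A_i^c] ≥ 1 − 1/6 = 5/6 > 0, so some outcome avoids every A_i.

21·p = 1/6 ≈ 0.166667; existence CERTIFIED by the union bound.


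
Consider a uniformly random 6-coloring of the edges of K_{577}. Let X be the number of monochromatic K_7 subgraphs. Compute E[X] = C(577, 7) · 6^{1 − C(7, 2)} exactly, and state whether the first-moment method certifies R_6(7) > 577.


E[X] = C(577, 7) · 6^{1 − 21} = 4073186129881440 · 6^{−20} = 4073186129881440/3656158440062976.
As a reduced fraction: E[X] = 42429022186265/38084983750656 ≈ 1.1140617.
Is E[X] < 1? NO.
Since E[X] ≥ 1, the first-moment bound is inconclusive at n = 577; it does NOT by itself certify R_6(7) > 577.

E[X] = 42429022186265/38084983750656 ≈ 1.1140617; E[X] ≥ 1; first-moment method inconclusive here.


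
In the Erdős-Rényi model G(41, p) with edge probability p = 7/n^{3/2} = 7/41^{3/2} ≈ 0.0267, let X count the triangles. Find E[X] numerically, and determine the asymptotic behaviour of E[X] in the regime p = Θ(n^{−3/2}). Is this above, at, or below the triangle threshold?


Number of potential triangles: C(41, 3) = 10660.
Each occurs with probability p³ ≈ (0.0267)³ ≈ 1.89569e-05.
By linearity: E[X] = C(41, 3)·p³ ≈ 10660 · 1.89569e-05 ≈ 0.202.
Since α = 3/2 > 1, p = c/n^{3/2} = o(1/n) is below the triangle threshold p ~ 1/n. Asymptotically E[X] ~ (c³/6)·n^{3(1−α)} = (7³/6)·n^{-1.5} → 0, so by Markov's inequality G has no triangles w.h.p.

E[X] ≈ 0.202; in regime p = Θ(1/n^{3/2}) E[X] tends to 0 (below the triangle threshold p ~ 1/n).


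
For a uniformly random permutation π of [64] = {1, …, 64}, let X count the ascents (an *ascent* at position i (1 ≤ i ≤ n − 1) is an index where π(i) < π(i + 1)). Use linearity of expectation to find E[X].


Write X = Σ X_I over i = 1, …, 63, with X_I the indicator of one ascent.
There are 63 indicators.
For each fixed i, the pair (π(i), π(i+1)) is a uniformly random ordered pair of distinct values from {1, …, 64}; by symmetry P[π(i) < π(i+1)] = 1/2.
By linearity: E[X] = 63 · (1/2) = (64 − 1) · (1/2) = 63/2 ≈ 31.5000.

E[X] = 63/2 = 31.5000.


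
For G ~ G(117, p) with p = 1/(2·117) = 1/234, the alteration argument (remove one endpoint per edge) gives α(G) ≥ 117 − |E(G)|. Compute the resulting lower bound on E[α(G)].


E[|E(G)|] = C(117, 2)·p = 6786 · (1/234) = 29.
E[α(G)] ≥ n − E[|E(G)|] = 117 − 29 = 88.
Numerically: ≈ 88.00000.
(This is only a lower bound; the true E[α(G)] may be larger.)

E[α(G)] ≥ 88 ≈ 88.00000.


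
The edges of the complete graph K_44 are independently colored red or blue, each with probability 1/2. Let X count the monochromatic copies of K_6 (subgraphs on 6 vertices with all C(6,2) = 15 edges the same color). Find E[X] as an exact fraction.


Let X = Σ_S X_S over the C(44, 6) = 7059052 subsets S of size 6, where X_S = 1 if the K_6 on S is monochromatic.
For a fixed S, the K_6 on S has C(6, 2) = 15 edges. P[all 15 edges red] = (1/2)^15, and likewise for blue, so P[monochromatic] = 2·(1/2)^15 = 2^{1 − 15} = 1/16384.
By linearity: E[X] = C(44, 6) · 2^{1 − 15} = 7059052 · 1/16384 = 1764763/4096.
Numerically: E[X] ≈ 430.8503.

E[X] = C(44,6)·2^(1−C(6,2)) = 1764763/4096 ≈ 430.8503.


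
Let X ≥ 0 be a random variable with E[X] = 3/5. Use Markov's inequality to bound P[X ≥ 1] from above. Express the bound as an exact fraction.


μ = E[X] = 3/5, a = 1.
Markov: P[X ≥ 1] ≤ μ/a = (3/5)/1 = 3/5.
Numerically: ≈ 0.600000.
(Since a = 1 > μ = 0.600000, the bound 3/5 is < 1 and informative.)

P[X ≥ 1] ≤ 3/5 ≈ 0.600000.


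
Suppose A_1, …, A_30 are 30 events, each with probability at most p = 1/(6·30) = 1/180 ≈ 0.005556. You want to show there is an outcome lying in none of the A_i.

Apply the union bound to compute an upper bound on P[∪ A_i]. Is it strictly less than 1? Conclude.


Union bound: P[∪_{i=1}^{30} A_i] ≤ Σ_i P[A_i] ≤ 30·p = 30·(1/180) = 1/6.
Numerically: 1/6 ≈ 0.166667.
Is 1/6 < 1? YES.
Since P[∪ A_i] ≤ 1/6 < 1, the complement has P[∩ A_i^c] ≥ 1 − 1/6 = 5/6 > 0, so some outcome avoids every A_i.

30·p = 1/6 ≈ 0.166667; existence CERTIFIED by the union bound.


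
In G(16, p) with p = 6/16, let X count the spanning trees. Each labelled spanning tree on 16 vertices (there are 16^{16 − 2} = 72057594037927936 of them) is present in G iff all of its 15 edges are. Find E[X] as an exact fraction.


K_16 has 16^{16 − 2} = 72057594037927936 labelled spanning trees.
For each such spanning tree H, let X_H = 1 if all 15 edges of H are present in G. Then P[X_H = 1] = p^{15} = (3/8)^{15} = 14348907/35184372088832.
Summing the indicators: E[X] = Σ_H E[X_H] = 72057594037927936 · p^{15} = 72057594037927936 · 14348907/35184372088832 = 29386561536.
Numerically: E[X] ≈ 2.93866e+10.

E[X] = 72057594037927936 · (3/8)^{15} = 29386561536 ≈ 2.93866e+10.
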